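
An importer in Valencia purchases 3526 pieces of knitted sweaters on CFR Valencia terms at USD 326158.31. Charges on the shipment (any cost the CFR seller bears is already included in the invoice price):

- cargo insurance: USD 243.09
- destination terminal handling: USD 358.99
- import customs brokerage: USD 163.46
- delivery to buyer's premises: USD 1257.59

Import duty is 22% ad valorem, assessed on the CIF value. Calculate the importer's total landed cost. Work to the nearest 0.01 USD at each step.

Total landed cost: USD 399989.75

CFR: the seller pays costs through ocean freight to the destination port, but not insurance.
CIF value = CFR price + insurance = 326158.31 + 243.09 = 326401.40
Import duty = 326401.40 × 22% = 71808.31
Buyer bears: insurance 243.09 + destination terminal 358.99 + brokerage 163.46 + delivery 1257.59 + duty 71808.31 = 73831.44
Landed cost = invoice 326158.31 + 73831.44 = 399989.75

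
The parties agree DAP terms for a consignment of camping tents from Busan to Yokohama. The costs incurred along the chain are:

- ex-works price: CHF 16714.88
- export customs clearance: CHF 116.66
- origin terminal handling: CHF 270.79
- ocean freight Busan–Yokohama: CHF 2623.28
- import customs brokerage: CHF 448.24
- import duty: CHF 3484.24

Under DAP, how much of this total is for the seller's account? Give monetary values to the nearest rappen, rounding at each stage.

DAP: the seller bears all costs to the named destination except import duty and clearance.
Seller's account: goods 16714.88 + export clearance 116.66 + origin terminal 270.79 + freight 2623.28 = 19725.61
Buyer's account: brokerage 448.24 + duty 3484.24 = 3932.48

Seller's account: CHF 19725.61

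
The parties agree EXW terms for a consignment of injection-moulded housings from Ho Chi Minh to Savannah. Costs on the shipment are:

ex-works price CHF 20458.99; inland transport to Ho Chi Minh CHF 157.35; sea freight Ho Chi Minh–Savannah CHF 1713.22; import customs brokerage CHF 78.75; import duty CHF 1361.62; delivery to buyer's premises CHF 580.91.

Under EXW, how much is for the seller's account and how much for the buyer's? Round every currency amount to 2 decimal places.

Seller: CHF 20458.99; buyer: CHF 3891.85

EXW: the seller makes goods available at their premises; the buyer bears all onward costs.
Seller's account: goods 20458.99 = 20458.99
Buyer's account: inland to port 157.35 + freight 1713.22 + brokerage 78.75 + duty 1361.62 + delivery 580.91 = 3891.85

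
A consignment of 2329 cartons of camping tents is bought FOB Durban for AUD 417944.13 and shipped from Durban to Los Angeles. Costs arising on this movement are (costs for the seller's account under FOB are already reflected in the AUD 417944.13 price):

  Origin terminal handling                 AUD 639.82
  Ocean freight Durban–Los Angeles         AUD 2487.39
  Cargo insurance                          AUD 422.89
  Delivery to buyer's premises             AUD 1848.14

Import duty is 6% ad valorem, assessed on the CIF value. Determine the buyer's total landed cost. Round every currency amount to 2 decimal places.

Total landed cost: AUD 447953.81

FOB: the seller bears costs until goods are on board at the origin port; the buyer bears freight, insurance and all costs thereafter.
Already in the invoice (seller's account under FOB): origin terminal — exclude.
CIF value = FOB price + freight + insurance = 417944.13 + 2487.39 + 422.89 = 420854.41
Import duty = 420854.41 × 6% = 25251.26
Buyer bears: freight 2487.39 + insurance 422.89 + delivery 1848.14 + duty 25251.26 = 30009.68
Landed cost = invoice 417944.13 + 30009.68 = 447953.81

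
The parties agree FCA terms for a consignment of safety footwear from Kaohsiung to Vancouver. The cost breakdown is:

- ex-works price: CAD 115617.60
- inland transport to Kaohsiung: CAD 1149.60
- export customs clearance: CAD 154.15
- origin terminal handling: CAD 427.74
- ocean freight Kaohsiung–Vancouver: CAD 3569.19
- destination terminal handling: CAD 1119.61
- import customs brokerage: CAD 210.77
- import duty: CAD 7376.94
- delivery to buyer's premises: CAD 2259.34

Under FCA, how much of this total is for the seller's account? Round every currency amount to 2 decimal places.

Seller's account: CAD 116921.35

FCA: the seller delivers export-cleared goods to the carrier; the buyer bears costs from that point.
Seller's account: goods 115617.60 + inland to port 1149.60 + export clearance 154.15 = 116921.35
Buyer's account: origin terminal 427.74 + freight 3569.19 + destination terminal 1119.61 + brokerage 210.77 + duty 7376.94 + delivery 2259.34 = 14963.59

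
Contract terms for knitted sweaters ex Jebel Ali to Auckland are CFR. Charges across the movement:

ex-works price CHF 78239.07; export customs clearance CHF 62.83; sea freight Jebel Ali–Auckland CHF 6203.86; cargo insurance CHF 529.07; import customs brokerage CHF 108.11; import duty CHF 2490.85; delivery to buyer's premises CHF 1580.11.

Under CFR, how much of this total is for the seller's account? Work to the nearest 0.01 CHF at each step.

Seller's account: CHF 84505.76

CFR: the seller pays costs through ocean freight to the destination port, but not insurance.
Seller's account: goods 78239.07 + export clearance 62.83 + freight 6203.86 = 84505.76
Buyer's account: insurance 529.07 + brokerage 108.11 + duty 2490.85 + delivery 1580.11 = 4708.14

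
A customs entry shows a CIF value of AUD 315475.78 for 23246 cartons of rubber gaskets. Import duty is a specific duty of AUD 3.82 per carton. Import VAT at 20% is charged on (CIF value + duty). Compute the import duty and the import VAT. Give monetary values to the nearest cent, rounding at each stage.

Import duty: AUD 88799.72; import VAT: AUD 80855.10

Import duty = 23246 × 3.82 = 88799.72
VAT base = CIF + duty = 315475.78 + 88799.72 = 404275.50
Import VAT = 404275.50 × 20% = 80855.10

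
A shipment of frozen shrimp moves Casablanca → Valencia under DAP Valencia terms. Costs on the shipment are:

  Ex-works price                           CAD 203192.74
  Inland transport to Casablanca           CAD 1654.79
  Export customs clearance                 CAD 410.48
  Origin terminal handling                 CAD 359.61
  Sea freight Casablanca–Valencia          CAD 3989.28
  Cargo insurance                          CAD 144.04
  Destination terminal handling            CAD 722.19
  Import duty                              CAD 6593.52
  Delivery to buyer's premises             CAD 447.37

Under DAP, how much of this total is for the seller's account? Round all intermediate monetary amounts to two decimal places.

DAP: the seller bears all costs to the named destination except import duty and clearance.
Seller's account: goods 203192.74 + inland to port 1654.79 + export clearance 410.48 + origin terminal 359.61 + freight 3989.28 + insurance 144.04 + destination terminal 722.19 + delivery 447.37 = 210920.50
Buyer's account: duty 6593.52 = 6593.52

Seller's account: CAD 210920.50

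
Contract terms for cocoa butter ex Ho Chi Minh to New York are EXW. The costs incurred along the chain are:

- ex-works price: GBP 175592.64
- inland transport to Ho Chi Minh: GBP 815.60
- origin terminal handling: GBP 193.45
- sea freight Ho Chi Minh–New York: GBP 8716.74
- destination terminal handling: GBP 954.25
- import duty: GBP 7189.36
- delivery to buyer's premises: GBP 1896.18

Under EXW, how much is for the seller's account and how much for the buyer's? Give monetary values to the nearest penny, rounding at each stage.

Seller: GBP 175592.64; buyer: GBP 19765.58

EXW: the seller makes goods available at their premises; the buyer bears all onward costs.
Seller's account: goods 175592.64 = 175592.64
Buyer's account: inland to port 815.60 + origin terminal 193.45 + freight 8716.74 + destination terminal 954.25 + duty 7189.36 + delivery 1896.18 = 19765.58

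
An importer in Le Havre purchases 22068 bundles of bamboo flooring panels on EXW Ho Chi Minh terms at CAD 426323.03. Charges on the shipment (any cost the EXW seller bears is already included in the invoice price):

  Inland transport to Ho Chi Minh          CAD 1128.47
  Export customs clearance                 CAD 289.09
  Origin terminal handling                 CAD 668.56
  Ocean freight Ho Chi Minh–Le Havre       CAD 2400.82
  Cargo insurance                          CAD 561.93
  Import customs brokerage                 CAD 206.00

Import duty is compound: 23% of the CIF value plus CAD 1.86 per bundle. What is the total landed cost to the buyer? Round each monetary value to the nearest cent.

Total landed cost: CAD 571839.92

EXW: the seller makes goods available at their premises; the buyer bears all onward costs.
CIF value = EXW price + inland to port + export clearance + origin terminal + freight + insurance = 426323.03 + 1128.47 + 289.09 + 668.56 + 2400.82 + 561.93 = 431371.90
Ad valorem component: 431371.90 × 23% = 99215.54
Specific component: 22068 × 1.86 = 41046.48
Import duty = 99215.54 + 41046.48 = 140262.02
Buyer bears: inland to port 1128.47 + export clearance 289.09 + origin terminal 668.56 + freight 2400.82 + insurance 561.93 + brokerage 206.00 + duty 140262.02 = 145516.89
Landed cost = invoice 426323.03 + 145516.89 = 571839.92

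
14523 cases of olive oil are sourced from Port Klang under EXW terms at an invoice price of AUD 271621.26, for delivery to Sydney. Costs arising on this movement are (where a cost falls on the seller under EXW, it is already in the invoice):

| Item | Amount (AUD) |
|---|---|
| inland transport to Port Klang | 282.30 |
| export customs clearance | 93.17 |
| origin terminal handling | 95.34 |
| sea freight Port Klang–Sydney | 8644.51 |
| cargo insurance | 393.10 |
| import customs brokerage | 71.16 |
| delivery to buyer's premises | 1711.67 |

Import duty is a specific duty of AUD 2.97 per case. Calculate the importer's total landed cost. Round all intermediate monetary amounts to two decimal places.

Total landed cost: AUD 326045.82

EXW: the seller makes goods available at their premises; the buyer bears all onward costs.
CIF value = EXW price + inland to port + export clearance + origin terminal + freight + insurance = 271621.26 + 282.30 + 93.17 + 95.34 + 8644.51 + 393.10 = 281129.68
Import duty = 14523 × 2.97 = 43133.31
Buyer bears: inland to port 282.30 + export clearance 93.17 + origin terminal 95.34 + freight 8644.51 + insurance 393.10 + brokerage 71.16 + delivery 1711.67 + duty 43133.31 = 54424.56
Landed cost = invoice 271621.26 + 54424.56 = 326045.82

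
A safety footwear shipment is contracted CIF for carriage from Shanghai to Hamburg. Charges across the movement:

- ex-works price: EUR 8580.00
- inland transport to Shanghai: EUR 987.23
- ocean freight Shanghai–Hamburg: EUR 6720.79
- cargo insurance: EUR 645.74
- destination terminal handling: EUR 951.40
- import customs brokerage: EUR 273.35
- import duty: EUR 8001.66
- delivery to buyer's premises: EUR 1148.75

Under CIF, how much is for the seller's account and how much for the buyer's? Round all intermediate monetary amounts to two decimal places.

Seller: EUR 16933.76; buyer: EUR 10375.16

CIF: the seller pays costs through ocean freight and marine insurance to the destination port.
Seller's account: goods 8580.00 + inland to port 987.23 + freight 6720.79 + insurance 645.74 = 16933.76
Buyer's account: destination terminal 951.40 + brokerage 273.35 + duty 8001.66 + delivery 1148.75 = 10375.16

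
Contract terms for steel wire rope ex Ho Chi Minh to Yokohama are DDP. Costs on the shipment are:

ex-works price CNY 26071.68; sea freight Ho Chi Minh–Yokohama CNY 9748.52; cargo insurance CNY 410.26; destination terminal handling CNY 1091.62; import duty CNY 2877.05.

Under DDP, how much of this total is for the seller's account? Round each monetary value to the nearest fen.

DDP: the seller bears all costs including import duty.
Seller's account: goods 26071.68 + freight 9748.52 + insurance 410.26 + destination terminal 1091.62 + duty 2877.05 = 40199.13
Buyer's account: 0.00

Seller's account: CNY 40199.13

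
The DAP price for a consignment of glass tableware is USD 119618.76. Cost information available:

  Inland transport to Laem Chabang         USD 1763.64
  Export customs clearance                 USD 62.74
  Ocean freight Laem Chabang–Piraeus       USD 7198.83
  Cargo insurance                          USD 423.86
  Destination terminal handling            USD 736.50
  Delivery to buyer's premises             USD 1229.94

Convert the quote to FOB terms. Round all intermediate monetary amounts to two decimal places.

FOB price: USD 110029.63

Not relevant to the conversion: inland to port, export clearance — on the seller under both DAP and FOB; already in the DAP price and stays in the FOB price.
From DAP to FOB, the seller no longer bears: freight, insurance, destination terminal, delivery.
FOB price = 119618.76 − 7198.83 − 423.86 − 736.50 − 1229.94 = 110029.63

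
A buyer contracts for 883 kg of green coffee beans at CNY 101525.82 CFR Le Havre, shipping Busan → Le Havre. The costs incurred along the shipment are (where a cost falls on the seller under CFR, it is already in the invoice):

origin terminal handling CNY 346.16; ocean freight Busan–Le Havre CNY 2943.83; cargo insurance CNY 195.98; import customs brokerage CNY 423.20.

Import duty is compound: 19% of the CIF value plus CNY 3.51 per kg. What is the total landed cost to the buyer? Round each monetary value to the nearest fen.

Total landed cost: CNY 124571.47

CFR: the seller pays costs through ocean freight to the destination port, but not insurance.
Already in the invoice (seller's account under CFR): origin terminal, freight — exclude.
CIF value = CFR price + insurance = 101525.82 + 195.98 = 101721.80
Ad valorem component: 101721.80 × 19% = 19327.14
Specific component: 883 × 3.51 = 3099.33
Import duty = 19327.14 + 3099.33 = 22426.47
Buyer bears: insurance 195.98 + brokerage 423.20 + duty 22426.47 = 23045.65
Landed cost = invoice 101525.82 + 23045.65 = 124571.47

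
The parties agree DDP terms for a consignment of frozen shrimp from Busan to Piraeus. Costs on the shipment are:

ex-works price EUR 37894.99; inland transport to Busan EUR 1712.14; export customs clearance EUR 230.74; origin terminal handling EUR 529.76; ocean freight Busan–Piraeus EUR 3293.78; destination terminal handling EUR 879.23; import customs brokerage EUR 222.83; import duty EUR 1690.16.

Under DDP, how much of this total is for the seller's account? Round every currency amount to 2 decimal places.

Seller's account: EUR 46453.63

DDP: the seller bears all costs including import duty.
Seller's account: goods 37894.99 + inland to port 1712.14 + export clearance 230.74 + origin terminal 529.76 + freight 3293.78 + destination terminal 879.23 + brokerage 222.83 + duty 1690.16 = 46453.63
Buyer's account: 0.00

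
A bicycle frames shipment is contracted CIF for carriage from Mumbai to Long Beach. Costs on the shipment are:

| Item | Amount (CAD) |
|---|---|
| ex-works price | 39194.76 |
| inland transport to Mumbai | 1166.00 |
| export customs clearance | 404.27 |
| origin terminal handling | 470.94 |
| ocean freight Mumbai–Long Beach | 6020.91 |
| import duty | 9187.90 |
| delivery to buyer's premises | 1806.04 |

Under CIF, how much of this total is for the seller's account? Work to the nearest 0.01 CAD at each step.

Seller's account: CAD 47256.88

CIF: the seller pays costs through ocean freight and marine insurance to the destination port.
Seller's account: goods 39194.76 + inland to port 1166.00 + export clearance 404.27 + origin terminal 470.94 + freight 6020.91 = 47256.88
Buyer's account: duty 9187.90 + delivery 1806.04 = 10993.94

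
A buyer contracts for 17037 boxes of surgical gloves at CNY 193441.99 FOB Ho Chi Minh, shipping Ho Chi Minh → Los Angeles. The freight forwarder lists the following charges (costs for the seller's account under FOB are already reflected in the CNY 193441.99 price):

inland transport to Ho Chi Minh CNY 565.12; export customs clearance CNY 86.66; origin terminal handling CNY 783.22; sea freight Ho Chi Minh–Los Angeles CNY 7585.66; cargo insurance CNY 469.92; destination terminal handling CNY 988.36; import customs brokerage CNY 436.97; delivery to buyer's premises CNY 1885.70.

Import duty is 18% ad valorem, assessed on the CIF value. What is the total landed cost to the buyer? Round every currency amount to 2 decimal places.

FOB: the seller bears costs until goods are on board at the origin port; the buyer bears freight, insurance and all costs thereafter.
Already in the invoice (seller's account under FOB): inland to port, export clearance, origin terminal — exclude.
CIF value = FOB price + freight + insurance = 193441.99 + 7585.66 + 469.92 = 201497.57
Import duty = 201497.57 × 18% = 36269.56
Buyer bears: freight 7585.66 + insurance 469.92 + destination terminal 988.36 + brokerage 436.97 + delivery 1885.70 + duty 36269.56 = 47636.17
Landed cost = invoice 193441.99 + 47636.17 = 241078.16

Total landed cost: CNY 241078.16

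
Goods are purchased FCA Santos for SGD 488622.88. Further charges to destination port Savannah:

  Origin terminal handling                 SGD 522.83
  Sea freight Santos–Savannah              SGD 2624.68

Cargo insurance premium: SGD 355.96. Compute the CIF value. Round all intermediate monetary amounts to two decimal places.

CIF = FCA price + pre-shipment costs + freight + insurance
CIF = 488622.88 + 522.83 + 2624.68 + 355.96 = 492126.35

CIF value: SGD 492126.35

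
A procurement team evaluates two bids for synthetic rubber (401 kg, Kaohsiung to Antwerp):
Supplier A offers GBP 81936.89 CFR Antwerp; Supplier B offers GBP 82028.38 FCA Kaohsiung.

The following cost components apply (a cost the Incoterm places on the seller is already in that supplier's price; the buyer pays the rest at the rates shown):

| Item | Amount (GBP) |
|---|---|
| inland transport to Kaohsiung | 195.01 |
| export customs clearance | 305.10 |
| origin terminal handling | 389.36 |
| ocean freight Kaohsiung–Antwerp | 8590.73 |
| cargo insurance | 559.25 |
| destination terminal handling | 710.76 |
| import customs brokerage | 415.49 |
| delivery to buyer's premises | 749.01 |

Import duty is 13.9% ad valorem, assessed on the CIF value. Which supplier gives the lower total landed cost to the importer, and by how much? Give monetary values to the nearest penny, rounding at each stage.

Supplier A is cheaper by GBP 10332.53

Supplier A (CFR):
CIF value = CFR price + insurance = 81936.89 + 559.25 = 82496.14
Import duty = 82496.14 × 13.9% = 11466.96
Buyer bears (A): 559.25 + 710.76 + 415.49 + 749.01 = 2434.51
Landed cost (A) = invoice 81936.89 + 2434.51 + duty 11466.96 = 95838.36
Supplier B (FCA):
CIF value = FCA price + origin terminal + freight + insurance = 82028.38 + 389.36 + 8590.73 + 559.25 = 91567.72
Import duty = 91567.72 × 13.9% = 12727.91
Buyer bears (B): 389.36 + 8590.73 + 559.25 + 710.76 + 415.49 + 749.01 = 11414.60
Landed cost (B) = invoice 82028.38 + 11414.60 + duty 12727.91 = 106170.89
Difference = |95838.36 − 106170.89| = 10332.53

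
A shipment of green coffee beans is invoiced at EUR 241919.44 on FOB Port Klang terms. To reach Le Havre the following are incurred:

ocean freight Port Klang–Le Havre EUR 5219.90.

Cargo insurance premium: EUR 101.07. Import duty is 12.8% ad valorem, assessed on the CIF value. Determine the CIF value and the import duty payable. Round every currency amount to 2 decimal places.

CIF = FOB price + freight + insurance
CIF = 241919.44 + 5219.90 + 101.07 = 247240.41
Import duty = 247240.41 × 12.8% = 31646.77

CIF value: EUR 247240.41; import duty: EUR 31646.77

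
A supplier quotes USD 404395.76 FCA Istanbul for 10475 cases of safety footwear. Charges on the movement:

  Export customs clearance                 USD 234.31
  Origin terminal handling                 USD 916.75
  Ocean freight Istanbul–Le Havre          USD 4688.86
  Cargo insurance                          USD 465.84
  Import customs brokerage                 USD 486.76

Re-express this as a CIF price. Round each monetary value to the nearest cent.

CIF price: USD 410467.21

Not relevant to the conversion: export clearance — on the seller under both FCA and CIF; already in the FCA price and stays in the CIF price. brokerage — on the buyer under both terms; not part of either seller's price.
From FCA to CIF, the seller additionally bears: origin terminal, freight, insurance.
CIF price = 404395.76 + 916.75 + 4688.86 + 465.84 = 410467.21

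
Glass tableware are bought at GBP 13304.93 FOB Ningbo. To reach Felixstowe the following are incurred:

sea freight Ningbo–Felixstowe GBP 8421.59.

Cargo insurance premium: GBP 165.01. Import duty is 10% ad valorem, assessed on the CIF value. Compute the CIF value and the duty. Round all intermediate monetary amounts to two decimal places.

CIF value: GBP 21891.53; import duty: GBP 2189.15

CIF = FOB price + freight + insurance
CIF = 13304.93 + 8421.59 + 165.01 = 21891.53
Import duty = 21891.53 × 10% = 2189.15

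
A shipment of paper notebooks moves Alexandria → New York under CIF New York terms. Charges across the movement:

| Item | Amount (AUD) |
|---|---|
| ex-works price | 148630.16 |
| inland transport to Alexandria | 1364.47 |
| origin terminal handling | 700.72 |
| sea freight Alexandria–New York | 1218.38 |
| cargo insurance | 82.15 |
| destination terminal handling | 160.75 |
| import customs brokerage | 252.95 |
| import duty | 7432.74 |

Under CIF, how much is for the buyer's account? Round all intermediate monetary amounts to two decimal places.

Buyer's account: AUD 7846.44

CIF: the seller pays costs through ocean freight and marine insurance to the destination port.
Seller's account: goods 148630.16 + inland to port 1364.47 + origin terminal 700.72 + freight 1218.38 + insurance 82.15 = 151995.88
Buyer's account: destination terminal 160.75 + brokerage 252.95 + duty 7432.74 = 7846.44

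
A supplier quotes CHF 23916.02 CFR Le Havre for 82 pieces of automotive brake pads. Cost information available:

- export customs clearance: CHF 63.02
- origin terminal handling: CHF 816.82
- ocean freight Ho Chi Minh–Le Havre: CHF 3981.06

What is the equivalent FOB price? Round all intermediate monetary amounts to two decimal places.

FOB price: CHF 19934.96

Not relevant to the conversion: origin terminal, export clearance — on the seller under both CFR and FOB; already in the CFR price and stays in the FOB price.
From CFR to FOB, the seller no longer bears: freight.
FOB price = 23916.02 − 3981.06 = 19934.96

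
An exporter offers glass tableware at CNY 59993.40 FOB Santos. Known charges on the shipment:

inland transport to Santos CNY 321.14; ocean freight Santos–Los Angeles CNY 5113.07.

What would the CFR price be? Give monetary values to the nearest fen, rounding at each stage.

CFR price: CNY 65106.47

Not relevant to the conversion: inland to port — on the seller under both FOB and CFR; already in the FOB price and stays in the CFR price.
From FOB to CFR, the seller additionally bears: freight.
CFR price = 59993.40 + 5113.07 = 65106.47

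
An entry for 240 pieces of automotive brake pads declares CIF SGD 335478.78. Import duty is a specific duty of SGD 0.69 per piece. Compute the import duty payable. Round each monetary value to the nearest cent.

Import duty: SGD 165.60

Import duty = 240 × 0.69 = 165.60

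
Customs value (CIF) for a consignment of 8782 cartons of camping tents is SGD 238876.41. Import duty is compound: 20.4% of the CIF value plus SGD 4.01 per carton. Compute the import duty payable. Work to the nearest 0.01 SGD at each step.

Import duty: SGD 83946.61

Ad valorem component: 238876.41 × 20.4% = 48730.79
Specific component: 8782 × 4.01 = 35215.82
Import duty = 48730.79 + 35215.82 = 83946.61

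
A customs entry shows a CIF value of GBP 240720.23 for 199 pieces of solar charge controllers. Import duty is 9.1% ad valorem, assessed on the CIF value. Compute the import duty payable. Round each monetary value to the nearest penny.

Import duty: GBP 21905.54

Import duty = 240720.23 × 9.1% = 21905.54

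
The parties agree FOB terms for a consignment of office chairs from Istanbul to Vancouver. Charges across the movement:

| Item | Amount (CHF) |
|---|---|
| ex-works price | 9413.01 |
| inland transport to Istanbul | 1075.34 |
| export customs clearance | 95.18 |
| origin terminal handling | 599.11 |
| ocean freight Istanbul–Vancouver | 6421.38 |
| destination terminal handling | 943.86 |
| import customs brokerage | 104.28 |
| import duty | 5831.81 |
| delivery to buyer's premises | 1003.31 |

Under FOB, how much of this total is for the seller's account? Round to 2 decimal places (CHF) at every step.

Seller's account: CHF 11182.64

FOB: the seller bears costs until goods are on board at the origin port; the buyer bears freight, insurance and all costs thereafter.
Seller's account: goods 9413.01 + inland to port 1075.34 + export clearance 95.18 + origin terminal 599.11 = 11182.64
Buyer's account: freight 6421.38 + destination terminal 943.86 + brokerage 104.28 + duty 5831.81 + delivery 1003.31 = 14304.64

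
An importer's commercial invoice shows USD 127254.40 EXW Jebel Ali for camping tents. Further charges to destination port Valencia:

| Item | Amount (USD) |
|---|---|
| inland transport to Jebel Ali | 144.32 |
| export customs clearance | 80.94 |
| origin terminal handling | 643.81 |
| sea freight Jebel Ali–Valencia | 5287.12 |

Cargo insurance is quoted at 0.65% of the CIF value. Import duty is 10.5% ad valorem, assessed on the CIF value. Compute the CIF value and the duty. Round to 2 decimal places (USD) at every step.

CIF value: USD 134283.43; import duty: USD 14099.76

Let C be the CIF value. C = EXW price + pre-shipment costs + freight + 0.65% × C
C − 0.65% × C = 127254.40 + 144.32 + 80.94 + 643.81 + 5287.12
0.9935 × C = 133410.59
C = 133410.59 / 0.9935 = 134283.43
Insurance premium = 0.65% × 134283.43 = 872.84
Import duty = 134283.43 × 10.5% = 14099.76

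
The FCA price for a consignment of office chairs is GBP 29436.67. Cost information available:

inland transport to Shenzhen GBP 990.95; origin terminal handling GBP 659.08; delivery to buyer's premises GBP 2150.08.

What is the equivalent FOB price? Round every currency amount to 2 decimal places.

FOB price: GBP 30095.75

Not relevant to the conversion: inland to port — on the seller under both FCA and FOB; already in the FCA price and stays in the FOB price. delivery — on the buyer under both terms; not part of either seller's price.
From FCA to FOB, the seller additionally bears: origin terminal.
FOB price = 29436.67 + 659.08 = 30095.75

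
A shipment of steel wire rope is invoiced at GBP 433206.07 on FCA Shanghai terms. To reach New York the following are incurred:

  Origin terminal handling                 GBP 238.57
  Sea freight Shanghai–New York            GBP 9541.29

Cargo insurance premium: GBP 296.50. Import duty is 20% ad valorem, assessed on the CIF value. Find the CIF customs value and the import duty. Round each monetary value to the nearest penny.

CIF = FCA price + pre-shipment costs + freight + insurance
CIF = 433206.07 + 238.57 + 9541.29 + 296.50 = 443282.43
Import duty = 443282.43 × 20% = 88656.49

CIF value: GBP 443282.43; import duty: GBP 88656.49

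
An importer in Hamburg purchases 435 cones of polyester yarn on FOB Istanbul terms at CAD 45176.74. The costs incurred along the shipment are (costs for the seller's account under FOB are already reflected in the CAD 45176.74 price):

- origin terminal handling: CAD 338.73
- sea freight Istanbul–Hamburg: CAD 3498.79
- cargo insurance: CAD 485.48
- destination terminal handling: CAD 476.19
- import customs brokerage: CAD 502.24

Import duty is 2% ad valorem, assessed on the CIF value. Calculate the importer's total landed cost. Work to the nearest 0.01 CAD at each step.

FOB: the seller bears costs until goods are on board at the origin port; the buyer bears freight, insurance and all costs thereafter.
Already in the invoice (seller's account under FOB): origin terminal — exclude.
CIF value = FOB price + freight + insurance = 45176.74 + 3498.79 + 485.48 = 49161.01
Import duty = 49161.01 × 2% = 983.22
Buyer bears: freight 3498.79 + insurance 485.48 + destination terminal 476.19 + brokerage 502.24 + duty 983.22 = 5945.92
Landed cost = invoice 45176.74 + 5945.92 = 51122.66

Total landed cost: CAD 51122.66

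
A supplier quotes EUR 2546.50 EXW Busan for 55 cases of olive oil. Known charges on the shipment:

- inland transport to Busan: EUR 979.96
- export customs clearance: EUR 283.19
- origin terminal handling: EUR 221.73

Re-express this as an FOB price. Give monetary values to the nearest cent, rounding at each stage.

From EXW to FOB, the seller additionally bears: inland to port, export clearance, origin terminal.
FOB price = 2546.50 + 979.96 + 283.19 + 221.73 = 4031.38

FOB price: EUR 4031.38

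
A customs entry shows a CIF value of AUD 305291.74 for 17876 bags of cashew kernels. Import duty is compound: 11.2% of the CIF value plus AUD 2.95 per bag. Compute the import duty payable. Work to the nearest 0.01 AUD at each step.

Ad valorem component: 305291.74 × 11.2% = 34192.67
Specific component: 17876 × 2.95 = 52734.20
Import duty = 34192.67 + 52734.20 = 86926.87

Import duty: AUD 86926.87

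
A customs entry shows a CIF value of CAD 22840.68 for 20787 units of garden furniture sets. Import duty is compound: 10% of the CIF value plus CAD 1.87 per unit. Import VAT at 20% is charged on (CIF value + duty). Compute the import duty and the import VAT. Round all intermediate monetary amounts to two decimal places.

Ad valorem component: 22840.68 × 10% = 2284.07
Specific component: 20787 × 1.87 = 38871.69
Import duty = 2284.07 + 38871.69 = 41155.76
VAT base = CIF + duty = 22840.68 + 41155.76 = 63996.44
Import VAT = 63996.44 × 20% = 12799.29

Import duty: CAD 41155.76; import VAT: CAD 12799.29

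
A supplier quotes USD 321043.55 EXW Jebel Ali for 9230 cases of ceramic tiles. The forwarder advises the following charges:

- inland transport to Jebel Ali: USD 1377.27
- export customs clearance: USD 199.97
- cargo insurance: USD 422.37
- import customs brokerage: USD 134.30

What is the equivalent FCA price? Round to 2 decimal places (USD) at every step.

Not relevant to the conversion: brokerage, insurance — on the buyer under both terms; not part of either seller's price.
From EXW to FCA, the seller additionally bears: inland to port, export clearance.
FCA price = 321043.55 + 1377.27 + 199.97 = 322620.79

FCA price: USD 322620.79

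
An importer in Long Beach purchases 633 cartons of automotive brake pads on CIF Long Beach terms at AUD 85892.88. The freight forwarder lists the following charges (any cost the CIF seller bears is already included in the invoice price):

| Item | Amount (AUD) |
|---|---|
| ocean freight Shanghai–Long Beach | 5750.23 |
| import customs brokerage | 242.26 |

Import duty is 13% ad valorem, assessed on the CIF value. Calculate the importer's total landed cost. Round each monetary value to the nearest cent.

CIF: the seller pays costs through ocean freight and marine insurance to the destination port.
Already in the invoice (seller's account under CIF): freight — exclude.
The CIF price already equals the CIF value: 85892.88
Import duty = 85892.88 × 13% = 11166.07
Buyer bears: brokerage 242.26 + duty 11166.07 = 11408.33
Landed cost = invoice 85892.88 + 11408.33 = 97301.21

Total landed cost: AUD 97301.21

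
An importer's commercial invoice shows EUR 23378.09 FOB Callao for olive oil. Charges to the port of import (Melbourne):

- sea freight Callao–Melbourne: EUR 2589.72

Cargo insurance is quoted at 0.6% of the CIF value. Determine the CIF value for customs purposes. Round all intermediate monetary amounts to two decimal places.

Let C be the CIF value. C = FOB price + freight + 0.6% × C
C − 0.6% × C = 23378.09 + 2589.72
0.994 × C = 25967.81
C = 25967.81 / 0.994 = 26124.56
Insurance premium = 0.6% × 26124.56 = 156.75

CIF value: EUR 26124.56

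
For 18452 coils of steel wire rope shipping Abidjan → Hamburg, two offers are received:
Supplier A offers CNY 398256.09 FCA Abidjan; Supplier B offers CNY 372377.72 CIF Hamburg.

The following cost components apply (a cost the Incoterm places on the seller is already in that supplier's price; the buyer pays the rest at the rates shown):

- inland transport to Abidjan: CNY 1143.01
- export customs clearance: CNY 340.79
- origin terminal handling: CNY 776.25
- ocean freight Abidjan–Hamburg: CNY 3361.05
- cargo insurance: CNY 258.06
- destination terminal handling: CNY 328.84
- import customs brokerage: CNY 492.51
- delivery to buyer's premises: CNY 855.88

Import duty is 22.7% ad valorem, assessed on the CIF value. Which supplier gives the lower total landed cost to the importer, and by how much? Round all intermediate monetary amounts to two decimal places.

Supplier A (FCA):
CIF value = FCA price + origin terminal + freight + insurance = 398256.09 + 776.25 + 3361.05 + 258.06 = 402651.45
Import duty = 402651.45 × 22.7% = 91401.88
Buyer bears (A): 776.25 + 3361.05 + 258.06 + 328.84 + 492.51 + 855.88 = 6072.59
Landed cost (A) = invoice 398256.09 + 6072.59 + duty 91401.88 = 495730.56
Supplier B (CIF):
The CIF price already equals the CIF value: 372377.72
Import duty = 372377.72 × 22.7% = 84529.74
Buyer bears (B): 328.84 + 492.51 + 855.88 = 1677.23
Landed cost (B) = invoice 372377.72 + 1677.23 + duty 84529.74 = 458584.69
Difference = |495730.56 − 458584.69| = 37145.87

Supplier B is cheaper by CNY 37145.87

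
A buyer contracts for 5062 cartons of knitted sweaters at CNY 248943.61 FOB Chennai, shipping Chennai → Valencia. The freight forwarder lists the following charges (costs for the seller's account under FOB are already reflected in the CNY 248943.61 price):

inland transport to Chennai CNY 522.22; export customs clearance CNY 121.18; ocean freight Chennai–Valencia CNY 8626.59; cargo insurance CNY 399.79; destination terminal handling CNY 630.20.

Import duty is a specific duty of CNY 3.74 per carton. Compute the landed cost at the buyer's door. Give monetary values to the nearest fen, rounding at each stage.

FOB: the seller bears costs until goods are on board at the origin port; the buyer bears freight, insurance and all costs thereafter.
Already in the invoice (seller's account under FOB): inland to port, export clearance — exclude.
CIF value = FOB price + freight + insurance = 248943.61 + 8626.59 + 399.79 = 257969.99
Import duty = 5062 × 3.74 = 18931.88
Buyer bears: freight 8626.59 + insurance 399.79 + destination terminal 630.20 + duty 18931.88 = 28588.46
Landed cost = invoice 248943.61 + 28588.46 = 277532.07

Total landed cost: CNY 277532.07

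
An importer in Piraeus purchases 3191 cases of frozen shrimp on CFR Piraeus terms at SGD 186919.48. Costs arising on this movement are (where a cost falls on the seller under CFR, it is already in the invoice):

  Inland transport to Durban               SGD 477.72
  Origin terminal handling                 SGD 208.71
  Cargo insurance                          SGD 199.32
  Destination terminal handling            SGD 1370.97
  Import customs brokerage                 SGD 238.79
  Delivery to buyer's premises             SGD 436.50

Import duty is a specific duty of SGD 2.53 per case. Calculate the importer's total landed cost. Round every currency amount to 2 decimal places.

Total landed cost: SGD 197238.29

CFR: the seller pays costs through ocean freight to the destination port, but not insurance.
Already in the invoice (seller's account under CFR): inland to port, origin terminal — exclude.
CIF value = CFR price + insurance = 186919.48 + 199.32 = 187118.80
Import duty = 3191 × 2.53 = 8073.23
Buyer bears: insurance 199.32 + destination terminal 1370.97 + brokerage 238.79 + delivery 436.50 + duty 8073.23 = 10318.81
Landed cost = invoice 186919.48 + 10318.81 = 197238.29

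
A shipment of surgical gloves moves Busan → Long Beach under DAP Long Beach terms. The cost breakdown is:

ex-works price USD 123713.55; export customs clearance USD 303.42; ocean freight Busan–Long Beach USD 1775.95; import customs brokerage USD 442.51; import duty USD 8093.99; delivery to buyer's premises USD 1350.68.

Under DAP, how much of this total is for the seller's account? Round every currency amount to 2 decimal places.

Seller's account: USD 127143.60

DAP: the seller bears all costs to the named destination except import duty and clearance.
Seller's account: goods 123713.55 + export clearance 303.42 + freight 1775.95 + delivery 1350.68 = 127143.60
Buyer's account: brokerage 442.51 + duty 8093.99 = 8536.50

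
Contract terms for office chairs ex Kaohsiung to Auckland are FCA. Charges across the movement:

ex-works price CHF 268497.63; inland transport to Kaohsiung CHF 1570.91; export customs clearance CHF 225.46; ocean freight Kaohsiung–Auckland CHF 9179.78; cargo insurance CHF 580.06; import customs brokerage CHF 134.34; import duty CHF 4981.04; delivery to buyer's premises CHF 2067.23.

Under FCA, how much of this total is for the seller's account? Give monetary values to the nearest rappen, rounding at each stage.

Seller's account: CHF 270294.00

FCA: the seller delivers export-cleared goods to the carrier; the buyer bears costs from that point.
Seller's account: goods 268497.63 + inland to port 1570.91 + export clearance 225.46 = 270294.00
Buyer's account: freight 9179.78 + insurance 580.06 + brokerage 134.34 + duty 4981.04 + delivery 2067.23 = 16942.45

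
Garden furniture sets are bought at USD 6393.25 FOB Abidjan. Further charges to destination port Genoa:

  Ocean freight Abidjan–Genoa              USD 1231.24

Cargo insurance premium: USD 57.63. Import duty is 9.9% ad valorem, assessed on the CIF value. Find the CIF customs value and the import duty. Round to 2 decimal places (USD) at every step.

CIF = FOB price + freight + insurance
CIF = 6393.25 + 1231.24 + 57.63 = 7682.12
Import duty = 7682.12 × 9.9% = 760.53

CIF value: USD 7682.12; import duty: USD 760.53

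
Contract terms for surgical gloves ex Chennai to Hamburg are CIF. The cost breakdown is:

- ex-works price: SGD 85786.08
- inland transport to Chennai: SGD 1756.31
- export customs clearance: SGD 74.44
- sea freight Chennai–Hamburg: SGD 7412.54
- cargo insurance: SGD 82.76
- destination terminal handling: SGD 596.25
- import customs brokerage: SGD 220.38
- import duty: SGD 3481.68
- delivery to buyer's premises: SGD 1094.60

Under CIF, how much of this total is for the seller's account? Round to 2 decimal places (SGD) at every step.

Seller's account: SGD 95112.13

CIF: the seller pays costs through ocean freight and marine insurance to the destination port.
Seller's account: goods 85786.08 + inland to port 1756.31 + export clearance 74.44 + freight 7412.54 + insurance 82.76 = 95112.13
Buyer's account: destination terminal 596.25 + brokerage 220.38 + duty 3481.68 + delivery 1094.60 = 5392.91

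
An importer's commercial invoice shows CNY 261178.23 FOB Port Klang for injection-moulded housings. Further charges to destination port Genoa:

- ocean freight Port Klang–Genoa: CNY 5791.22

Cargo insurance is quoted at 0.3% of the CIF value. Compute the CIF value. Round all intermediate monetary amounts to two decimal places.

Let C be the CIF value. C = FOB price + freight + 0.3% × C
C − 0.3% × C = 261178.23 + 5791.22
0.997 × C = 266969.45
C = 266969.45 / 0.997 = 267772.77
Insurance premium = 0.3% × 267772.77 = 803.32

CIF value: CNY 267772.77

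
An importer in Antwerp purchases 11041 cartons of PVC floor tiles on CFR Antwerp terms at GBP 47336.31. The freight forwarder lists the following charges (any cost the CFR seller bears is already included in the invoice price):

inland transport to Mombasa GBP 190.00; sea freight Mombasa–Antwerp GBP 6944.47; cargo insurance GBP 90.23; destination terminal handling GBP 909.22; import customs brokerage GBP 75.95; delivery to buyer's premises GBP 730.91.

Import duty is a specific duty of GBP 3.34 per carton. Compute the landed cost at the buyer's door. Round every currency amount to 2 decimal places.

Total landed cost: GBP 86019.56

CFR: the seller pays costs through ocean freight to the destination port, but not insurance.
Already in the invoice (seller's account under CFR): inland to port, freight — exclude.
CIF value = CFR price + insurance = 47336.31 + 90.23 = 47426.54
Import duty = 11041 × 3.34 = 36876.94
Buyer bears: insurance 90.23 + destination terminal 909.22 + brokerage 75.95 + delivery 730.91 + duty 36876.94 = 38683.25
Landed cost = invoice 47336.31 + 38683.25 = 86019.56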